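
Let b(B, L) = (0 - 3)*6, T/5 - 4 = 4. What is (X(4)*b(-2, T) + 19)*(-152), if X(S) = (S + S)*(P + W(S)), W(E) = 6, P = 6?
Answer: 259768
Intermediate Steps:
T = 40 (T = 20 + 5*4 = 20 + 20 = 40)
X(S) = 24*S (X(S) = (S + S)*(6 + 6) = (2*S)*12 = 24*S)
b(B, L) = -18 (b(B, L) = -3*6 = -18)
(X(4)*b(-2, T) + 19)*(-152) = ((24*4)*(-18) + 19)*(-152) = (96*(-18) + 19)*(-152) = (-1728 + 19)*(-152) = -1709*(-152) = 259768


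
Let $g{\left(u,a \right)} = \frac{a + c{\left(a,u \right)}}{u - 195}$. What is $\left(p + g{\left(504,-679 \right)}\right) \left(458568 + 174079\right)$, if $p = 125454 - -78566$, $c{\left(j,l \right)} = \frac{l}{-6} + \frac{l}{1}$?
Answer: $\frac{39883282194887}{309} \approx 1.2907 \cdot 10^{11}$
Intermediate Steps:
$c{\left(j,l \right)} = \frac{5 l}{6}$ ($c{\left(j,l \right)} = l \left(- \frac{1}{6}\right) + l 1 = - \frac{l}{6} + l = \frac{5 l}{6}$)
$g{\left(u,a \right)} = \frac{a + \frac{5 u}{6}}{-195 + u}$ ($g{\left(u,a \right)} = \frac{a + \frac{5 u}{6}}{u - 195} = \frac{a + \frac{5 u}{6}}{-195 + u}$)
$p = 204020$ ($p = 125454 + 78566 = 204020$)
$\left(p + g{\left(504,-679 \right)}\right) \left(458568 + 174079\right) = \left(204020 + \frac{-679 + \frac{5}{6} \cdot 504}{-195 + 504}\right) \left(458568 + 174079\right) = \left(204020 + \frac{-679 + 420}{309}\right) 632647 = \left(204020 + \frac{1}{309} \left(-259\right)\right) 632647 = \left(204020 - \frac{259}{309}\right) 632647 = \frac{63041921}{309} \cdot 632647 = \frac{39883282194887}{309}$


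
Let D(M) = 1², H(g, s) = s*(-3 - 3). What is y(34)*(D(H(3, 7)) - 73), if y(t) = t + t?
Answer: -4896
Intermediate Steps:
H(g, s) = -6*s (H(g, s) = s*(-6) = -6*s)
y(t) = 2*t
D(M) = 1
y(34)*(D(H(3, 7)) - 73) = (2*34)*(1 - 73) = 68*(-72) = -4896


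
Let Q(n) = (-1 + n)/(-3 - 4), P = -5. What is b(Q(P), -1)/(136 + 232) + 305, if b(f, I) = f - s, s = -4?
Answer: 392857/1288 ≈ 305.01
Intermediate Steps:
Q(n) = ⅐ - n/7 (Q(n) = (-1 + n)/(-7) = (-1 + n)*(-⅐) = ⅐ - n/7)
b(f, I) = 4 + f (b(f, I) = f - 1*(-4) = f + 4 = 4 + f)
b(Q(P), -1)/(136 + 232) + 305 = (4 + (⅐ - ⅐*(-5)))/(136 + 232) + 305 = (4 + (⅐ + 5/7))/368 + 305 = (4 + 6/7)/368 + 305 = (1/368)*(34/7) + 305 = 17/1288 + 305 = 392857/1288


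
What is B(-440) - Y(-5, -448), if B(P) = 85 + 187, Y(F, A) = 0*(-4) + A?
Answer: 720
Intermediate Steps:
Y(F, A) = A (Y(F, A) = 0 + A = A)
B(P) = 272
B(-440) - Y(-5, -448) = 272 - 1*(-448) = 272 + 448 = 720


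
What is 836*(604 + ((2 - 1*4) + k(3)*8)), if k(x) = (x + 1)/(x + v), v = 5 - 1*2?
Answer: 1523192/3 ≈ 5.0773e+5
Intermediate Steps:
v = 3 (v = 5 - 2 = 3)
k(x) = (1 + x)/(3 + x) (k(x) = (x + 1)/(x + 3) = (1 + x)/(3 + x))
836*(604 + ((2 - 1*4) + k(3)*8)) = 836*(604 + ((2 - 1*4) + ((1 + 3)/(3 + 3))*8)) = 836*(604 + ((2 - 4) + (4/6)*8)) = 836*(604 + (-2 + ((⅙)*4)*8)) = 836*(604 + (-2 + (⅔)*8)) = 836*(604 + (-2 + 16/3)) = 836*(604 + 10/3) = 836*(1822/3) = 1523192/3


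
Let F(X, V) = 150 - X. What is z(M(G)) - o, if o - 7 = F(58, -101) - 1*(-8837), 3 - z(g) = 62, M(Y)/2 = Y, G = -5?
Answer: -8995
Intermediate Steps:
M(Y) = 2*Y
z(g) = -59 (z(g) = 3 - 1*62 = 3 - 62 = -59)
o = 8936 (o = 7 + ((150 - 1*58) - 1*(-8837)) = 7 + ((150 - 58) + 8837) = 7 + (92 + 8837) = 7 + 8929 = 8936)
z(M(G)) - o = -59 - 1*8936 = -59 - 8936 = -8995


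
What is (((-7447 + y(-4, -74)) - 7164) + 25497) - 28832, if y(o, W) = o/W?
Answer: -664000/37 ≈ -17946.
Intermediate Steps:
(((-7447 + y(-4, -74)) - 7164) + 25497) - 28832 = (((-7447 - 4/(-74)) - 7164) + 25497) - 28832 = (((-7447 - 4*(-1/74)) - 7164) + 25497) - 28832 = (((-7447 + 2/37) - 7164) + 25497) - 28832 = ((-275537/37 - 7164) + 25497) - 28832 = (-540605/37 + 25497) - 28832 = 402784/37 - 28832 = -664000/37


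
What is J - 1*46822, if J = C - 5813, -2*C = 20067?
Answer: -125337/2 ≈ -62669.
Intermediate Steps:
C = -20067/2 (C = -½*20067 = -20067/2 ≈ -10034.)
J = -31693/2 (J = -20067/2 - 5813 = -31693/2 ≈ -15847.)
J - 1*46822 = -31693/2 - 1*46822 = -31693/2 - 46822 = -125337/2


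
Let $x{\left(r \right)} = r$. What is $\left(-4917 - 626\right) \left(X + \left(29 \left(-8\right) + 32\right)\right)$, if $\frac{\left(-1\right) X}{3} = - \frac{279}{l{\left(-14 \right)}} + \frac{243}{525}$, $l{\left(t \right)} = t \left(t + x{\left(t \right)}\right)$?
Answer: $\frac{10823721869}{9800} \approx 1.1045 \cdot 10^{6}$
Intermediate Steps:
$l{\left(t \right)} = 2 t^{2}$ ($l{\left(t \right)} = t \left(t + t\right) = t 2 t = 2 t^{2}$)
$X = \frac{7317}{9800}$ ($X = - 3 \left(- \frac{279}{2 \left(-14\right)^{2}} + \frac{243}{525}\right) = - 3 \left(- \frac{279}{2 \cdot 196} + 243 \cdot \frac{1}{525}\right) = - 3 \left(- \frac{279}{392} + \frac{81}{175}\right) = \left(-3\right) \left(- \frac{2439}{9800}\right) = \frac{7317}{9800} \approx 0.74663$)
$\left(-4917 - 626\right) \left(X + \left(29 \left(-8\right) + 32\right)\right) = \left(-4917 - 626\right) \left(\frac{7317}{9800} + \left(29 \left(-8\right) + 32\right)\right) = - 5543 \left(\frac{7317}{9800} + \left(-232 + 32\right)\right) = - 5543 \left(\frac{7317}{9800} - 200\right) = \left(-5543\right) \left(- \frac{1952683}{9800}\right) = \frac{10823721869}{9800}$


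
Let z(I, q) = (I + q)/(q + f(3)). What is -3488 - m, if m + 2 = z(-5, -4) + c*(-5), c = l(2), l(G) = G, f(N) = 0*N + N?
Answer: -3485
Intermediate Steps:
f(N) = N (f(N) = 0 + N = N)
z(I, q) = (I + q)/(3 + q) (z(I, q) = (I + q)/(q + 3) = (I + q)/(3 + q))
c = 2
m = -3 (m = -2 + ((-5 - 4)/(3 - 4) + 2*(-5)) = -2 + (-9/(-1) - 10) = -2 + (-1*(-9) - 10) = -2 + (9 - 10) = -2 - 1 = -3)
-3488 - m = -3488 - 1*(-3) = -3488 + 3 = -3485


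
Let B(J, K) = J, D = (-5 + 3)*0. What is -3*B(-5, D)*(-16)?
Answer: -240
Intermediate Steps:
D = 0 (D = -2*0 = 0)
-3*B(-5, D)*(-16) = -3*(-5)*(-16) = 15*(-16) = -240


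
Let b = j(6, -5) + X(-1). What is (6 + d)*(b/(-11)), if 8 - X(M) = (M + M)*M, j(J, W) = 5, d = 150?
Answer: -156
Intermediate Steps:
X(M) = 8 - 2*M**2 (X(M) = 8 - (M + M)*M = 8 - 2*M*M = 8 - 2*M**2)
b = 11 (b = 5 + (8 - 2*(-1)**2) = 5 + (8 - 2*1) = 5 + (8 - 2) = 5 + 6 = 11)
(6 + d)*(b/(-11)) = (6 + 150)*(11/(-11)) = 156*(11*(-1/11)) = 156*(-1) = -156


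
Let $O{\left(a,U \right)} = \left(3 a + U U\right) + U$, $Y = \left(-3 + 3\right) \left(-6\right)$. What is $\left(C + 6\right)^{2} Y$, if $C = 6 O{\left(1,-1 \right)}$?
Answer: $0$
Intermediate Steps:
$Y = 0$ ($Y = 0 \left(-6\right) = 0$)
$O{\left(a,U \right)} = U + U^{2} + 3 a$ ($O{\left(a,U \right)} = \left(3 a + U^{2}\right) + U = \left(U^{2} + 3 a\right) + U = U + U^{2} + 3 a$)
$C = 18$ ($C = 6 \left(-1 + \left(-1\right)^{2} + 3 \cdot 1\right) = 6 \left(-1 + 1 + 3\right) = 6 \cdot 3 = 18$)
$\left(C + 6\right)^{2} Y = \left(18 + 6\right)^{2} \cdot 0 = 24^{2} \cdot 0 = 576 \cdot 0 = 0$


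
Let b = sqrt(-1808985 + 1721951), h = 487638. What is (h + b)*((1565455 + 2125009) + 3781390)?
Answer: 3643559940852 + 7471854*I*sqrt(87034) ≈ 3.6436e+12 + 2.2043e+9*I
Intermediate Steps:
b = I*sqrt(87034) (b = sqrt(-87034) = I*sqrt(87034) ≈ 295.02*I)
(h + b)*((1565455 + 2125009) + 3781390) = (487638 + I*sqrt(87034))*((1565455 + 2125009) + 3781390) = (487638 + I*sqrt(87034))*(3690464 + 3781390) = (487638 + I*sqrt(87034))*7471854 = 3643559940852 + 7471854*I*sqrt(87034)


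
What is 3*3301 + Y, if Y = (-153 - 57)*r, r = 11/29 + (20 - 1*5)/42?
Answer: 282702/29 ≈ 9748.3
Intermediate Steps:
r = 299/406 (r = 11*(1/29) + (20 - 5)*(1/42) = 11/29 + 15*(1/42) = 11/29 + 5/14 = 299/406 ≈ 0.73645)
Y = -4485/29 (Y = (-153 - 57)*(299/406) = -210*299/406 = -4485/29 ≈ -154.66)
3*3301 + Y = 3*3301 - 4485/29 = 9903 - 4485/29 = 282702/29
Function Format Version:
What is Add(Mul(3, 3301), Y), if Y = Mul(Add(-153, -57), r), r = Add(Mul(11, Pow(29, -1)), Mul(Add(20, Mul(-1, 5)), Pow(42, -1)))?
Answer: Rational(282702, 29) ≈ 9748.3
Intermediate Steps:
r = Rational(299, 406) (r = Add(Mul(11, Rational(1, 29)), Mul(Add(20, -5), Rational(1, 42))) = Add(Rational(11, 29), Mul(15, Rational(1, 42))) = Add(Rational(11, 29), Rational(5, 14)) = Rational(299, 406) ≈ 0.73645)
Y = Rational(-4485, 29) (Y = Mul(Add(-153, -57), Rational(299, 406)) = Mul(-210, Rational(299, 406)) = Rational(-4485, 29) ≈ -154.66)
Add(Mul(3, 3301), Y) = Add(Mul(3, 3301), Rational(-4485, 29)) = Add(9903, Rational(-4485, 29)) = Rational(282702, 29)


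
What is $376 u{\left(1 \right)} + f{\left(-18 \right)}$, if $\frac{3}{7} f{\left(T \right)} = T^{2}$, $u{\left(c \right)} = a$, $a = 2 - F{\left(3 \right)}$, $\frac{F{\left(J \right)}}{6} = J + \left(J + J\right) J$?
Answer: $-45868$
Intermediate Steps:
$F{\left(J \right)} = 6 J + 12 J^{2}$ ($F{\left(J \right)} = 6 \left(J + \left(J + J\right) J\right) = 6 \left(J + 2 J J\right) = 6 \left(J + 2 J^{2}\right) = 6 J + 12 J^{2}$)
$a = -124$ ($a = 2 - 6 \cdot 3 \left(1 + 2 \cdot 3\right) = 2 - 6 \cdot 3 \left(1 + 6\right) = 2 - 6 \cdot 3 \cdot 7 = 2 - 126 = -124$)
$u{\left(c \right)} = -124$
$f{\left(T \right)} = \frac{7 T^{2}}{3}$
$376 u{\left(1 \right)} + f{\left(-18 \right)} = 376 \left(-124\right) + \frac{7 \left(-18\right)^{2}}{3} = -46624 + \frac{7}{3} \cdot 324 = -46624 + 756 = -45868$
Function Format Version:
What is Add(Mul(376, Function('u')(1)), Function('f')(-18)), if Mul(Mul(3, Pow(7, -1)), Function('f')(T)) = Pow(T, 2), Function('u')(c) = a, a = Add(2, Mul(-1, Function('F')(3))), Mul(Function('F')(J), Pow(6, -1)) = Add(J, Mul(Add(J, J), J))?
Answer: -45868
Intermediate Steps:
Function('F')(J) = Add(Mul(6, J), Mul(12, Pow(J, 2))) (Function('F')(J) = Mul(6, Add(J, Mul(Add(J, J), J))) = Mul(6, Add(J, Mul(Mul(2, J), J))) = Mul(6, Add(J, Mul(2, Pow(J, 2)))) = Add(Mul(6, J), Mul(12, Pow(J, 2))))
a = -124 (a = Add(2, Mul(-1, Mul(6, 3, Add(1, Mul(2, 3))))) = Add(2, Mul(-1, Mul(6, 3, Add(1, 6)))) = Add(2, Mul(-1, Mul(6, 3, 7))) = Add(2, Mul(-1, 126)) = Add(2, -126) = -124)
Function('u')(c) = -124
Function('f')(T) = Mul(Rational(7, 3), Pow(T, 2))
Add(Mul(376, Function('u')(1)), Function('f')(-18)) = Add(Mul(376, -124), Mul(Rational(7, 3), Pow(-18, 2))) = Add(-46624, Mul(Rational(7, 3), 324)) = Add(-46624, 756) = -45868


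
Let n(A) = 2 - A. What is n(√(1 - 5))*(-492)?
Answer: -984 + 984*I ≈ -984.0 + 984.0*I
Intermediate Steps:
n(√(1 - 5))*(-492) = (2 - √(1 - 5))*(-492) = (2 - √(-4))*(-492) = (2 - 2*I)*(-492) = -984 + 984*I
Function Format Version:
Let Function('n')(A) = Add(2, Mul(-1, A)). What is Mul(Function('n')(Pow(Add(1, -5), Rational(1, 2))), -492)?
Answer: Add(-984, Mul(984, I)) ≈ Add(-984.00, Mul(984.00, I))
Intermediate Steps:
Mul(Function('n')(Pow(Add(1, -5), Rational(1, 2))), -492) = Mul(Add(2, Mul(-1, Pow(Add(1, -5), Rational(1, 2)))), -492) = Mul(Add(2, Mul(-1, Pow(-4, Rational(1, 2)))), -492) = Mul(Add(2, Mul(-1, Mul(2, I))), -492) = Mul(Add(2, Mul(-2, I)), -492) = Add(-984, Mul(984, I))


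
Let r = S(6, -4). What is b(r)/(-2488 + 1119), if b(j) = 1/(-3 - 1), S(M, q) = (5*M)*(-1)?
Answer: 1/5476 ≈ 0.00018262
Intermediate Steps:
S(M, q) = -5*M
r = -30 (r = -5*6 = -30)
b(j) = -¼ (b(j) = 1/(-4) = -¼)
b(r)/(-2488 + 1119) = -1/(4*(-2488 + 1119)) = -¼/(-1369) = -¼*(-1/1369) = 1/5476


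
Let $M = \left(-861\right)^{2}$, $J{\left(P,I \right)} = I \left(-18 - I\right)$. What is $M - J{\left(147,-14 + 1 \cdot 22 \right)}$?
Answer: $741529$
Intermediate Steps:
$M = 741321$
$M - J{\left(147,-14 + 1 \cdot 22 \right)} = 741321 - - \left(-14 + 1 \cdot 22\right) \left(18 + \left(-14 + 1 \cdot 22\right)\right) = 741321 - - \left(-14 + 22\right) \left(18 + \left(-14 + 22\right)\right) = 741321 - \left(-1\right) 8 \left(18 + 8\right) = 741321 - \left(-1\right) 8 \cdot 26 = 741321 - -208 = 741321 + 208 = 741529$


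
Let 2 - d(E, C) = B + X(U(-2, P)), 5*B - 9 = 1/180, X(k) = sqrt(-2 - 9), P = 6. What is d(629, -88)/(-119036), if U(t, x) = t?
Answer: -179/107132400 + I*sqrt(11)/119036 ≈ -1.6708e-6 + 2.7862e-5*I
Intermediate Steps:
X(k) = I*sqrt(11) (X(k) = sqrt(-11) = I*sqrt(11))
B = 1621/900 (B = 9/5 + (1/5)/180 = 9/5 + (1/5)*(1/180) = 9/5 + 1/900 = 1621/900 ≈ 1.8011)
d(E, C) = 179/900 - I*sqrt(11) (d(E, C) = 2 - (1621/900 + I*sqrt(11)) = 2 + (-1621/900 - I*sqrt(11)) = 179/900 - I*sqrt(11))
d(629, -88)/(-119036) = (179/900 - I*sqrt(11))/(-119036) = (179/900 - I*sqrt(11))*(-1/119036) = -179/107132400 + I*sqrt(11)/119036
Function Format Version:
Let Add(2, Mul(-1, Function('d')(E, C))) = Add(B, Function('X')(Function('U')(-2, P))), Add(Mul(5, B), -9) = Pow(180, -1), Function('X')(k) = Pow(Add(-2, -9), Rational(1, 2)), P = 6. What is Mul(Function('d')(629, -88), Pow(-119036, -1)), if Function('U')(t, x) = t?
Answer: Add(Rational(-179, 107132400), Mul(Rational(1, 119036), I, Pow(11, Rational(1, 2)))) ≈ Add(-1.6708e-6, Mul(2.7862e-5, I))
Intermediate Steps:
Function('X')(k) = Mul(I, Pow(11, Rational(1, 2))) (Function('X')(k) = Pow(-11, Rational(1, 2)) = Mul(I, Pow(11, Rational(1, 2))))
B = Rational(1621, 900) (B = Add(Rational(9, 5), Mul(Rational(1, 5), Pow(180, -1))) = Add(Rational(9, 5), Mul(Rational(1, 5), Rational(1, 180))) = Add(Rational(9, 5), Rational(1, 900)) = Rational(1621, 900) ≈ 1.8011)
Function('d')(E, C) = Add(Rational(179, 900), Mul(-1, I, Pow(11, Rational(1, 2)))) (Function('d')(E, C) = Add(2, Mul(-1, Add(Rational(1621, 900), Mul(I, Pow(11, Rational(1, 2)))))) = Add(2, Add(Rational(-1621, 900), Mul(-1, I, Pow(11, Rational(1, 2))))) = Add(Rational(179, 900), Mul(-1, I, Pow(11, Rational(1, 2)))))
Mul(Function('d')(629, -88), Pow(-119036, -1)) = Mul(Add(Rational(179, 900), Mul(-1, I, Pow(11, Rational(1, 2)))), Pow(-119036, -1)) = Mul(Add(Rational(179, 900), Mul(-1, I, Pow(11, Rational(1, 2)))), Rational(-1, 119036)) = Add(Rational(-179, 107132400), Mul(Rational(1, 119036), I, Pow(11, Rational(1, 2))))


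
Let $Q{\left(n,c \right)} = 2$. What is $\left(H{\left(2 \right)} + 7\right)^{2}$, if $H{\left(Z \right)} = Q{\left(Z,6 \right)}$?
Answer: $81$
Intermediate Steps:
$H{\left(Z \right)} = 2$
$\left(H{\left(2 \right)} + 7\right)^{2} = \left(2 + 7\right)^{2} = 9^{2} = 81$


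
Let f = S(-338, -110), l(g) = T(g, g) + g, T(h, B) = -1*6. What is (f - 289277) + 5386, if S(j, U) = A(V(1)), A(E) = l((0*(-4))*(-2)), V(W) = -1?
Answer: -283897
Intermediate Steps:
T(h, B) = -6
l(g) = -6 + g
A(E) = -6 (A(E) = -6 + (0*(-4))*(-2) = -6 + 0*(-2) = -6 + 0 = -6)
S(j, U) = -6
f = -6
(f - 289277) + 5386 = (-6 - 289277) + 5386 = -289283 + 5386 = -283897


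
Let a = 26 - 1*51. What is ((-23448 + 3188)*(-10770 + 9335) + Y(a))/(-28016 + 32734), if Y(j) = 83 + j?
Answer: 14536579/2359 ≈ 6162.2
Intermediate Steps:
a = -25 (a = 26 - 51 = -25)
((-23448 + 3188)*(-10770 + 9335) + Y(a))/(-28016 + 32734) = ((-23448 + 3188)*(-10770 + 9335) + (83 - 25))/(-28016 + 32734) = (-20260*(-1435) + 58)/4718 = (29073100 + 58)*(1/4718) = 29073158*(1/4718) = 14536579/2359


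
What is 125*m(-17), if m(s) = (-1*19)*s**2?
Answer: -686375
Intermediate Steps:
m(s) = -19*s**2
125*m(-17) = 125*(-19*(-17)**2) = 125*(-19*289) = 125*(-5491) = -686375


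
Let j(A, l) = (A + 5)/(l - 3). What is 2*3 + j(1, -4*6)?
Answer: 52/9 ≈ 5.7778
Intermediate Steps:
j(A, l) = (5 + A)/(-3 + l)
2*3 + j(1, -4*6) = 2*3 + (5 + 1)/(-3 - 4*6) = 6 + 6/(-3 - 24) = 6 + 6/(-27) = 6 - 1/27*6 = 6 - 2/9 = 52/9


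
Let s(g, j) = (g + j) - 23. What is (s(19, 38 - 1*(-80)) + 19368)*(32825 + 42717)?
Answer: 1471709244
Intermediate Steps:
s(g, j) = -23 + g + j
(s(19, 38 - 1*(-80)) + 19368)*(32825 + 42717) = ((-23 + 19 + (38 - 1*(-80))) + 19368)*(32825 + 42717) = ((-23 + 19 + (38 + 80)) + 19368)*75542 = ((-23 + 19 + 118) + 19368)*75542 = (114 + 19368)*75542 = 19482*75542 = 1471709244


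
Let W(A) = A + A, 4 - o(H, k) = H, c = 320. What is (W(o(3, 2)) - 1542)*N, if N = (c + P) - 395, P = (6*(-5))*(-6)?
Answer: -161700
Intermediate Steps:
o(H, k) = 4 - H
W(A) = 2*A
P = 180 (P = -30*(-6) = 180)
N = 105 (N = (320 + 180) - 395 = 500 - 395 = 105)
(W(o(3, 2)) - 1542)*N = (2*(4 - 1*3) - 1542)*105 = (2*(4 - 3) - 1542)*105 = (2*1 - 1542)*105 = (2 - 1542)*105 = -1540*105 = -161700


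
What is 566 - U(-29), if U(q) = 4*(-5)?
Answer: 586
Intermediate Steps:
U(q) = -20
566 - U(-29) = 566 - 1*(-20) = 566 + 20 = 586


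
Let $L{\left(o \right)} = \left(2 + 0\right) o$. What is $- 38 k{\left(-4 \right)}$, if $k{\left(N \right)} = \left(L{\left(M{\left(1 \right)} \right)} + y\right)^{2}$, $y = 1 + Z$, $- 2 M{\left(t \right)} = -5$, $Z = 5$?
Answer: $-4598$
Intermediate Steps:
$M{\left(t \right)} = \frac{5}{2}$ ($M{\left(t \right)} = \left(- \frac{1}{2}\right) \left(-5\right) = \frac{5}{2}$)
$L{\left(o \right)} = 2 o$
$y = 6$ ($y = 1 + 5 = 6$)
$k{\left(N \right)} = 121$ ($k{\left(N \right)} = \left(2 \cdot \frac{5}{2} + 6\right)^{2} = \left(5 + 6\right)^{2} = 11^{2} = 121$)
$- 38 k{\left(-4 \right)} = \left(-38\right) 121 = -4598$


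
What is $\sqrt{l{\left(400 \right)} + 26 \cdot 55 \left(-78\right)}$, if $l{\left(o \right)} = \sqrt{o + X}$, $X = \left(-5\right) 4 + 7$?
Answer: $\sqrt{-111540 + 3 \sqrt{43}} \approx 333.95 i$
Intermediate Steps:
$X = -13$ ($X = -20 + 7 = -13$)
$l{\left(o \right)} = \sqrt{-13 + o}$ ($l{\left(o \right)} = \sqrt{o - 13} = \sqrt{-13 + o}$)
$\sqrt{l{\left(400 \right)} + 26 \cdot 55 \left(-78\right)} = \sqrt{\sqrt{-13 + 400} + 26 \cdot 55 \left(-78\right)} = \sqrt{\sqrt{387} + 1430 \left(-78\right)} = \sqrt{3 \sqrt{43} - 111540} = \sqrt{-111540 + 3 \sqrt{43}}$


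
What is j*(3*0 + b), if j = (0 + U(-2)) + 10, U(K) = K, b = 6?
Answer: 48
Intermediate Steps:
j = 8 (j = (0 - 2) + 10 = -2 + 10 = 8)
j*(3*0 + b) = 8*(3*0 + 6) = 8*(0 + 6) = 8*6 = 48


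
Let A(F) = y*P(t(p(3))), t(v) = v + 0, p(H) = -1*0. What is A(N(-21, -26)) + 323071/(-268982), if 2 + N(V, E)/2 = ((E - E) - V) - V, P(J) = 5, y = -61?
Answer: -11766083/38426 ≈ -306.20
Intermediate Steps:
p(H) = 0
t(v) = v
N(V, E) = -4 - 4*V (N(V, E) = -4 + 2*(((E - E) - V) - V) = -4 + 2*((0 - V) - V) = -4 + 2*(-V - V) = -4 + 2*(-2*V) = -4 - 4*V)
A(F) = -305 (A(F) = -61*5 = -305)
A(N(-21, -26)) + 323071/(-268982) = -305 + 323071/(-268982) = -305 + 323071*(-1/268982) = -305 - 46153/38426 = -11766083/38426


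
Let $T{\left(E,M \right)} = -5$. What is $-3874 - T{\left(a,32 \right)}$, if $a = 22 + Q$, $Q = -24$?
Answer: $-3869$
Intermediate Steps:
$a = -2$ ($a = 22 - 24 = -2$)
$-3874 - T{\left(a,32 \right)} = -3874 - -5 = -3874 + 5 = -3869$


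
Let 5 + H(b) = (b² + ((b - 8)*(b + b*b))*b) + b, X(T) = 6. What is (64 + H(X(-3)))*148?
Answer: -59644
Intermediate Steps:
H(b) = -5 + b + b² + b*(-8 + b)*(b + b²) (H(b) = -5 + ((b² + ((b - 8)*(b + b*b))*b) + b) = -5 + ((b² + ((-8 + b)*(b + b²))*b) + b) = -5 + ((b² + b*(-8 + b)*(b + b²)) + b) = -5 + (b + b² + b*(-8 + b)*(b + b²)) = -5 + b + b² + b*(-8 + b)*(b + b²))
(64 + H(X(-3)))*148 = (64 + (-5 + 6 + 6⁴ - 7*6² - 7*6³))*148 = (64 + (-5 + 6 + 1296 - 7*36 - 7*216))*148 = (64 + (-5 + 6 + 1296 - 252 - 1512))*148 = (64 - 467)*148 = -403*148 = -59644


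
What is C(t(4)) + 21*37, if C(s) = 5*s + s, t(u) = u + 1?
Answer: 807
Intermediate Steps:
t(u) = 1 + u
C(s) = 6*s
C(t(4)) + 21*37 = 6*(1 + 4) + 21*37 = 6*5 + 777 = 30 + 777 = 807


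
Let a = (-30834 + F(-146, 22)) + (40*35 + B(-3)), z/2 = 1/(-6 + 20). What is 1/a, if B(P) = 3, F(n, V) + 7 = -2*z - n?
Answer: -7/205046 ≈ -3.4139e-5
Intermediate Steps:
z = ⅐ (z = 2/(-6 + 20) = 2/14 = 2*(1/14) = ⅐ ≈ 0.14286)
F(n, V) = -51/7 - n (F(n, V) = -7 + (-2*⅐ - n) = -7 + (-2/7 - n) = -51/7 - n)
a = -205046/7 (a = (-30834 + (-51/7 - 1*(-146))) + (40*35 + 3) = (-30834 + (-51/7 + 146)) + (1400 + 3) = (-30834 + 971/7) + 1403 = -214867/7 + 1403 = -205046/7 ≈ -29292.)
1/a = 1/(-205046/7) = -7/205046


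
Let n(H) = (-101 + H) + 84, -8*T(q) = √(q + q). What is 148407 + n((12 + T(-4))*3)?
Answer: 148426 - 3*I*√2/4 ≈ 1.4843e+5 - 1.0607*I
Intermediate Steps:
T(q) = -√2*√q/8 (T(q) = -√(q + q)/8 = -√2*√q/8)
n(H) = -17 + H
148407 + n((12 + T(-4))*3) = 148407 + (-17 + (12 - √2*√(-4)/8)*3) = 148407 + (-17 + (12 - √2*2*I/8)*3) = 148407 + (-17 + (12 - I*√2/4)*3) = 148407 + (-17 + (36 - 3*I*√2/4)) = 148407 + (19 - 3*I*√2/4) = 148426 - 3*I*√2/4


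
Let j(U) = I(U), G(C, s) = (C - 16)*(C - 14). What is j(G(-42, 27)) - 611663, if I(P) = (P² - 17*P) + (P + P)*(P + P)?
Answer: 52080641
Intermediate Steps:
G(C, s) = (-16 + C)*(-14 + C)
I(P) = -17*P + 5*P² (I(P) = (P² - 17*P) + (2*P)*(2*P) = (P² - 17*P) + 4*P² = -17*P + 5*P²)
j(U) = U*(-17 + 5*U)
j(G(-42, 27)) - 611663 = (224 + (-42)² - 30*(-42))*(-17 + 5*(224 + (-42)² - 30*(-42))) - 611663 = (224 + 1764 + 1260)*(-17 + 5*(224 + 1764 + 1260)) - 611663 = 3248*(-17 + 5*3248) - 611663 = 3248*(-17 + 16240) - 611663 = 3248*16223 - 611663 = 52692304 - 611663 = 52080641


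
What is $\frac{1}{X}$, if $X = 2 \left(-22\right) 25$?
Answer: $- \frac{1}{1100} \approx -0.00090909$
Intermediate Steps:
$X = -1100$ ($X = \left(-44\right) 25 = -1100$)
$\frac{1}{X} = \frac{1}{-1100} = - \frac{1}{1100}$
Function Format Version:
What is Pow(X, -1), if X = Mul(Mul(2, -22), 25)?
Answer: Rational(-1, 1100) ≈ -0.00090909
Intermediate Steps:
X = -1100 (X = Mul(-44, 25) = -1100)
Pow(X, -1) = Pow(-1100, -1) = Rational(-1, 1100)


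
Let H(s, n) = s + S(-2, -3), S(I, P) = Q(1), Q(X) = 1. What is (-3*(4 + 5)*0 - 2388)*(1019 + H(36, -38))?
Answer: -2521728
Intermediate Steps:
S(I, P) = 1
H(s, n) = 1 + s (H(s, n) = s + 1 = 1 + s)
(-3*(4 + 5)*0 - 2388)*(1019 + H(36, -38)) = (-3*(4 + 5)*0 - 2388)*(1019 + (1 + 36)) = (-3*9*0 - 2388)*(1019 + 37) = (-27*0 - 2388)*1056 = (0 - 2388)*1056 = -2388*1056 = -2521728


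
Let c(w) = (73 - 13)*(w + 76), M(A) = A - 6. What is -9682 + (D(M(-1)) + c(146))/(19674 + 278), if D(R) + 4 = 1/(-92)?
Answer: -17770899217/1835584 ≈ -9681.3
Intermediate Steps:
M(A) = -6 + A
c(w) = 4560 + 60*w (c(w) = 60*(76 + w) = 4560 + 60*w)
D(R) = -369/92 (D(R) = -4 + 1/(-92) = -4 - 1/92 = -369/92)
-9682 + (D(M(-1)) + c(146))/(19674 + 278) = -9682 + (-369/92 + (4560 + 60*146))/(19674 + 278) = -9682 + (-369/92 + (4560 + 8760))/19952 = -9682 + (-369/92 + 13320)*(1/19952) = -9682 + (1225071/92)*(1/19952) = -9682 + 1225071/1835584 = -17770899217/1835584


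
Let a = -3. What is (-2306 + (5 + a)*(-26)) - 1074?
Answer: -3432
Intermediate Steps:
(-2306 + (5 + a)*(-26)) - 1074 = (-2306 + (5 - 3)*(-26)) - 1074 = (-2306 + 2*(-26)) - 1074 = (-2306 - 52) - 1074 = -2358 - 1074 = -3432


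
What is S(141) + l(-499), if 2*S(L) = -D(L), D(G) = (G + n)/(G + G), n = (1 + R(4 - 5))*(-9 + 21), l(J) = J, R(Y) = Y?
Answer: -1997/4 ≈ -499.25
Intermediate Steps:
n = 0 (n = (1 + (4 - 5))*(-9 + 21) = (1 - 1)*12 = 0*12 = 0)
D(G) = ½ (D(G) = (G + 0)/(G + G) = G/((2*G)) = G*(1/(2*G)) = ½)
S(L) = -¼ (S(L) = (-1*½)/2 = (½)*(-½) = -¼)
S(141) + l(-499) = -¼ - 499 = -1997/4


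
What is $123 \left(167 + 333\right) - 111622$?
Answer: $-50122$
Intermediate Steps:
$123 \left(167 + 333\right) - 111622 = 123 \cdot 500 - 111622 = 61500 - 111622 = -50122$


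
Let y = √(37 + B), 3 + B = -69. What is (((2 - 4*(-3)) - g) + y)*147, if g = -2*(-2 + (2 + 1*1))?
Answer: 2352 + 147*I*√35 ≈ 2352.0 + 869.66*I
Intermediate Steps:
B = -72 (B = -3 - 69 = -72)
g = -2 (g = -2*(-2 + (2 + 1)) = -2*(-2 + 3) = -2*1 = -2)
y = I*√35 (y = √(37 - 72) = √(-35) = I*√35 ≈ 5.9161*I)
(((2 - 4*(-3)) - g) + y)*147 = (((2 - 4*(-3)) - 1*(-2)) + I*√35)*147 = (((2 + 12) + 2) + I*√35)*147 = ((14 + 2) + I*√35)*147 = (16 + I*√35)*147 = 2352 + 147*I*√35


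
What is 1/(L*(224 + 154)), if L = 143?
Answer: 1/54054 ≈ 1.8500e-5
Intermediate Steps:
1/(L*(224 + 154)) = 1/(143*(224 + 154)) = 1/(143*378) = 1/54054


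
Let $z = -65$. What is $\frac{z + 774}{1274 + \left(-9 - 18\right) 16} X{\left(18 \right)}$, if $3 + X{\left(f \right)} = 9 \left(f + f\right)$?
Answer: $\frac{227589}{842} \approx 270.3$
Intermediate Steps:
$X{\left(f \right)} = -3 + 18 f$ ($X{\left(f \right)} = -3 + 9 \left(f + f\right) = -3 + 9 \cdot 2 f = -3 + 18 f$)
$\frac{z + 774}{1274 + \left(-9 - 18\right) 16} X{\left(18 \right)} = \frac{-65 + 774}{1274 + \left(-9 - 18\right) 16} \left(-3 + 18 \cdot 18\right) = \frac{709}{1274 - 432} \left(-3 + 324\right) = \frac{709}{1274 - 432} \cdot 321 = \frac{709}{842} \cdot 321 = \frac{227589}{842}$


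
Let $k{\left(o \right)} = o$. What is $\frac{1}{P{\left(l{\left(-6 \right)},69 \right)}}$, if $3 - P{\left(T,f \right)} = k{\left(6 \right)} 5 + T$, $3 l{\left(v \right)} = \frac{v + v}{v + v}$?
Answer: $- \frac{3}{82} \approx -0.036585$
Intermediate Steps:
$l{\left(v \right)} = \frac{1}{3}$ ($l{\left(v \right)} = \frac{\left(v + v\right) \frac{1}{v + v}}{3} = \frac{2 v \frac{1}{2 v}}{3} = \frac{1}{3} \cdot 1 = \frac{1}{3}$)
$P{\left(T,f \right)} = -27 - T$ ($P{\left(T,f \right)} = 3 - \left(6 \cdot 5 + T\right) = 3 - \left(30 + T\right) = -27 - T$)
$\frac{1}{P{\left(l{\left(-6 \right)},69 \right)}} = \frac{1}{-27 - \frac{1}{3}} = \frac{1}{- \frac{82}{3}} = - \frac{3}{82}$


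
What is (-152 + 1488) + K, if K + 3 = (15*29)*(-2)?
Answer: 463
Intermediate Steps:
K = -873 (K = -3 + (15*29)*(-2) = -3 + 435*(-2) = -3 - 870 = -873)
(-152 + 1488) + K = (-152 + 1488) - 873 = 1336 - 873 = 463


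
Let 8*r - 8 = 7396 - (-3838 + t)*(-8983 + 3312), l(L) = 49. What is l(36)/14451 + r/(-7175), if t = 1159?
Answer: 6269834573/23699640 ≈ 264.55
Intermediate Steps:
r = -15185205/8 (r = 1 + (7396 - (-3838 + 1159)*(-8983 + 3312))/8 = 1 + (7396 - (-2679)*(-5671))/8 = 1 + (7396 - 1*15192609)/8 = 1 + (7396 - 15192609)/8 = 1 + (⅛)*(-15185213) = 1 - 15185213/8 = -15185205/8 ≈ -1.8982e+6)
l(36)/14451 + r/(-7175) = 49/14451 - 15185205/8/(-7175) = 49*(1/14451) - 15185205/8*(-1/7175) = 49/14451 + 433863/1640 = 6269834573/23699640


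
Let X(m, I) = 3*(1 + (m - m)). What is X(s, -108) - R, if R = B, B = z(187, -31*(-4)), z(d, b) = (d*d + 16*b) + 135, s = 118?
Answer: -37085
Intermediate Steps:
z(d, b) = 135 + d² + 16*b (z(d, b) = (d² + 16*b) + 135 = 135 + d² + 16*b)
B = 37088 (B = 135 + 187² + 16*(-31*(-4)) = 135 + 34969 + 16*124 = 135 + 34969 + 1984 = 37088)
X(m, I) = 3 (X(m, I) = 3*(1 + 0) = 3*1 = 3)
R = 37088
X(s, -108) - R = 3 - 1*37088 = 3 - 37088 = -37085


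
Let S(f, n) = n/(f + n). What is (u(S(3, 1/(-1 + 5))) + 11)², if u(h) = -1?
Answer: 100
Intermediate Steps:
(u(S(3, 1/(-1 + 5))) + 11)² = (-1 + 11)² = 10² = 100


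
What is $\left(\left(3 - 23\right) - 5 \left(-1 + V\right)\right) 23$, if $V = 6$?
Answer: $-1035$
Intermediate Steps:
$\left(\left(3 - 23\right) - 5 \left(-1 + V\right)\right) 23 = \left(\left(3 - 23\right) - 5 \left(-1 + 6\right)\right) 23 = \left(\left(3 - 23\right) - 25\right) 23 = \left(-20 - 25\right) 23 = \left(-45\right) 23 = -1035$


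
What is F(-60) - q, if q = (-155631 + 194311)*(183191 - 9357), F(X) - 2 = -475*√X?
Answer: -6723899118 - 950*I*√15 ≈ -6.7239e+9 - 3679.3*I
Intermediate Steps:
F(X) = 2 - 475*√X
q = 6723899120 (q = 38680*173834 = 6723899120)
F(-60) - q = (2 - 950*I*√15) - 1*6723899120 = (2 - 950*I*√15) - 6723899120 = -6723899118 - 950*I*√15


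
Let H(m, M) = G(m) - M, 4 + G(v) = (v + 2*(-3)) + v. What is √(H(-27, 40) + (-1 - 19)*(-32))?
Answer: 2*√134 ≈ 23.152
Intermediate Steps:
G(v) = -10 + 2*v (G(v) = -4 + ((v + 2*(-3)) + v) = -4 + ((v - 6) + v) = -4 + ((-6 + v) + v) = -4 + (-6 + 2*v) = -10 + 2*v)
H(m, M) = -10 - M + 2*m (H(m, M) = (-10 + 2*m) - M = -10 - M + 2*m)
√(H(-27, 40) + (-1 - 19)*(-32)) = √((-10 - 1*40 + 2*(-27)) + (-1 - 19)*(-32)) = √((-10 - 40 - 54) - 20*(-32)) = √(-104 + 640) = √536 = 2*√134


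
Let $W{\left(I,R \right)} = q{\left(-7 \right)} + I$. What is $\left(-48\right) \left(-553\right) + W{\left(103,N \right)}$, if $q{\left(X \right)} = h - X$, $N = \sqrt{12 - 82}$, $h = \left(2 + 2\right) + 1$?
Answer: $26659$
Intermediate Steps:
$h = 5$ ($h = 4 + 1 = 5$)
$N = i \sqrt{70}$ ($N = \sqrt{-70} = i \sqrt{70} \approx 8.3666 i$)
$q{\left(X \right)} = 5 - X$
$W{\left(I,R \right)} = 12 + I$ ($W{\left(I,R \right)} = \left(5 - -7\right) + I = \left(5 + 7\right) + I = 12 + I$)
$\left(-48\right) \left(-553\right) + W{\left(103,N \right)} = \left(-48\right) \left(-553\right) + \left(12 + 103\right) = 26544 + 115 = 26659$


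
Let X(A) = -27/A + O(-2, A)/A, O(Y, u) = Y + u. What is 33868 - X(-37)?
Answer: 1253050/37 ≈ 33866.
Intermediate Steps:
X(A) = -27/A + (-2 + A)/A
33868 - X(-37) = 33868 - (-29 - 37)/(-37) = 33868 - (-1)*(-66)/37 = 33868 - 1*66/37 = 33868 - 66/37 = 1253050/37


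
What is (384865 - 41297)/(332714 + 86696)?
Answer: 171784/209705 ≈ 0.81917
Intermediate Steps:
(384865 - 41297)/(332714 + 86696) = 343568/419410 = 343568*(1/419410) = 171784/209705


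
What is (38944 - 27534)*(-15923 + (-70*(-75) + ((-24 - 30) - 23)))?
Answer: -122657500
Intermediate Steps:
(38944 - 27534)*(-15923 + (-70*(-75) + ((-24 - 30) - 23))) = 11410*(-15923 + (5250 + (-54 - 23))) = 11410*(-15923 + (5250 - 77)) = 11410*(-15923 + 5173) = 11410*(-10750) = -122657500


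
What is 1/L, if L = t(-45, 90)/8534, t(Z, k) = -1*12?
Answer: -4267/6 ≈ -711.17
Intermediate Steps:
t(Z, k) = -12
L = -6/4267 (L = -12/8534 = -12*1/8534 = -6/4267 ≈ -0.0014061)
1/L = 1/(-6/4267) = -4267/6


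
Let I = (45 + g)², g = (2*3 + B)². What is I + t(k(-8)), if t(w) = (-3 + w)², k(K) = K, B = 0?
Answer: 6682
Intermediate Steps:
g = 36 (g = (2*3 + 0)² = (6 + 0)² = 6² = 36)
I = 6561 (I = (45 + 36)² = 81² = 6561)
I + t(k(-8)) = 6561 + (-3 - 8)² = 6561 + (-11)² = 6561 + 121 = 6682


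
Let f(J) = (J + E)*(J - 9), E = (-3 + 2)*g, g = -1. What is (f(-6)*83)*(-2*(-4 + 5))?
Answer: -12450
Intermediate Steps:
E = 1 (E = (-3 + 2)*(-1) = -1*(-1) = 1)
f(J) = (1 + J)*(-9 + J) (f(J) = (J + 1)*(J - 9) = (1 + J)*(-9 + J))
(f(-6)*83)*(-2*(-4 + 5)) = ((-9 + (-6)² - 8*(-6))*83)*(-2*(-4 + 5)) = ((-9 + 36 + 48)*83)*(-2*1) = (75*83)*(-2) = 6225*(-2) = -12450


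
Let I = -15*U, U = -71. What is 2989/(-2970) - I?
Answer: -3166039/2970 ≈ -1066.0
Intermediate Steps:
I = 1065 (I = -15*(-71) = 1065)
2989/(-2970) - I = 2989/(-2970) - 1*1065 = 2989*(-1/2970) - 1065 = -2989/2970 - 1065 = -3166039/2970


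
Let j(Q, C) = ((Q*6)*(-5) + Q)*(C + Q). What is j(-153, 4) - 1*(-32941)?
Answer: -628172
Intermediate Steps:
j(Q, C) = -29*Q*(C + Q) (j(Q, C) = ((6*Q)*(-5) + Q)*(C + Q) = (-30*Q + Q)*(C + Q) = (-29*Q)*(C + Q) = -29*Q*(C + Q))
j(-153, 4) - 1*(-32941) = -29*(-153)*(4 - 153) - 1*(-32941) = -29*(-153)*(-149) + 32941 = -661113 + 32941 = -628172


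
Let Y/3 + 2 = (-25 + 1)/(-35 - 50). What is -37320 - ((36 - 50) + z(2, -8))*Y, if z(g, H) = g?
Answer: -3177456/85 ≈ -37382.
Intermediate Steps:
Y = -438/85 (Y = -6 + 3*((-25 + 1)/(-35 - 50)) = -6 + 3*(-24/(-85)) = -6 + 3*(-24*(-1/85)) = -6 + 3*(24/85) = -6 + 72/85 = -438/85 ≈ -5.1529)
-37320 - ((36 - 50) + z(2, -8))*Y = -37320 - ((36 - 50) + 2)*(-438)/85 = -37320 - (-14 + 2)*(-438)/85 = -37320 - (-12)*(-438)/85 = -37320 - 1*5256/85 = -37320 - 5256/85 = -3177456/85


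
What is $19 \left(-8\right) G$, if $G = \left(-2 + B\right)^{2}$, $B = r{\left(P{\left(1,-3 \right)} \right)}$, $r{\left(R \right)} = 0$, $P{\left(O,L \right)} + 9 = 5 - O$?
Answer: $-608$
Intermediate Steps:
$P{\left(O,L \right)} = -4 - O$ ($P{\left(O,L \right)} = -9 - \left(-5 + O\right) = -4 - O$)
$B = 0$
$G = 4$ ($G = \left(-2 + 0\right)^{2} = \left(-2\right)^{2} = 4$)
$19 \left(-8\right) G = 19 \left(-8\right) 4 = \left(-152\right) 4 = -608$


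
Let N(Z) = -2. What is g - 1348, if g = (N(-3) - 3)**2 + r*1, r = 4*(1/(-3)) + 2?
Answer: -3967/3 ≈ -1322.3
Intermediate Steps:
r = 2/3 (r = 4*(1*(-1/3)) + 2 = 4*(-1/3) + 2 = -4/3 + 2 = 2/3 ≈ 0.66667)
g = 77/3 (g = (-2 - 3)**2 + (2/3)*1 = (-5)**2 + 2/3 = 25 + 2/3 = 77/3 ≈ 25.667)
g - 1348 = 77/3 - 1348 = -3967/3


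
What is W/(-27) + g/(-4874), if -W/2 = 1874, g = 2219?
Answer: 18207839/131598 ≈ 138.36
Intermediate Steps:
W = -3748 (W = -2*1874 = -3748)
W/(-27) + g/(-4874) = -3748/(-27) + 2219/(-4874) = -3748*(-1/27) + 2219*(-1/4874) = 3748/27 - 2219/4874 = 18207839/131598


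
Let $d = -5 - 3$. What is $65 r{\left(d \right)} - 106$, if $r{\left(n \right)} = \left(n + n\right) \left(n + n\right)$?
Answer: $16534$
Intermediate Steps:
$d = -8$
$r{\left(n \right)} = 4 n^{2}$ ($r{\left(n \right)} = 2 n 2 n = 4 n^{2}$)
$65 r{\left(d \right)} - 106 = 65 \cdot 4 \left(-8\right)^{2} - 106 = 65 \cdot 4 \cdot 64 - 106 = 65 \cdot 256 - 106 = 16640 - 106 = 16534$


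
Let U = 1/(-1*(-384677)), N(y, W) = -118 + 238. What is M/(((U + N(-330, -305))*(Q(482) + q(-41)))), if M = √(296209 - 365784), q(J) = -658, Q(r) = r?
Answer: -1923385*I*√23/738579856 ≈ -0.012489*I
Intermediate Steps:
N(y, W) = 120
M = 55*I*√23 (M = √(-69575) = 55*I*√23 ≈ 263.77*I)
U = 1/384677 ≈ 2.5996e-6
M/(((U + N(-330, -305))*(Q(482) + q(-41)))) = (55*I*√23)/(((1/384677 + 120)*(482 - 658))) = (55*I*√23)/(((46161241/384677)*(-176))) = (55*I*√23)/(-8124378416/384677) = (55*I*√23)*(-384677/8124378416) = -1923385*I*√23/738579856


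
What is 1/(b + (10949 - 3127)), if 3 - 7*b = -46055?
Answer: 7/100812 ≈ 6.9436e-5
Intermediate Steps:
b = 46058/7 (b = 3/7 - 1/7*(-46055) = 3/7 + 46055/7 = 46058/7 ≈ 6579.7)
1/(b + (10949 - 3127)) = 1/(46058/7 + (10949 - 3127)) = 1/(46058/7 + 7822) = 1/(100812/7) = 7/100812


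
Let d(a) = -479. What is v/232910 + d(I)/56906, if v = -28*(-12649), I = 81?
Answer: 10021473971/6626988230 ≈ 1.5122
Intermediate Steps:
v = 354172
v/232910 + d(I)/56906 = 354172/232910 - 479/56906 = 354172*(1/232910) - 479*1/56906 = 177086/116455 - 479/56906 = 10021473971/6626988230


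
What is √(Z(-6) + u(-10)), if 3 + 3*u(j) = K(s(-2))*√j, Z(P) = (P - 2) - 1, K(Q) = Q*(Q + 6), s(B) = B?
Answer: √(-90 - 24*I*√10)/3 ≈ 1.2412 - 3.3971*I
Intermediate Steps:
K(Q) = Q*(6 + Q)
Z(P) = -3 + P (Z(P) = (-2 + P) - 1 = -3 + P)
u(j) = -1 - 8*√j/3 (u(j) = -1 + ((-2*(6 - 2))*√j)/3 = -1 + ((-2*4)*√j)/3 = -1 + (-8*√j)/3 = -1 - 8*√j/3)
√(Z(-6) + u(-10)) = √((-3 - 6) + (-1 - 8*I*√10/3)) = √(-9 + (-1 - 8*I*√10/3)) = √(-10 - 8*I*√10/3)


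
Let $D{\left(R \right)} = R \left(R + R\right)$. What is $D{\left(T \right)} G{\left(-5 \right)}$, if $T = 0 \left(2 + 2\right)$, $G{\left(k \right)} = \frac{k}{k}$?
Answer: $0$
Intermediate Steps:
$G{\left(k \right)} = 1$
$T = 0$ ($T = 0 \cdot 4 = 0$)
$D{\left(R \right)} = 2 R^{2}$ ($D{\left(R \right)} = R 2 R = 2 R^{2}$)
$D{\left(T \right)} G{\left(-5 \right)} = 2 \cdot 0^{2} \cdot 1 = 2 \cdot 0 \cdot 1 = 0 \cdot 1 = 0$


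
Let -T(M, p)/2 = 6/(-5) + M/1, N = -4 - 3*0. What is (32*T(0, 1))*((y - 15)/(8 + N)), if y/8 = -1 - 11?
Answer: -10656/5 ≈ -2131.2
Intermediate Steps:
y = -96 (y = 8*(-1 - 11) = 8*(-12) = -96)
N = -4 (N = -4 + 0 = -4)
T(M, p) = 12/5 - 2*M (T(M, p) = -2*(6/(-5) + M/1) = -2*(6*(-1/5) + M*1) = -2*(-6/5 + M) = 12/5 - 2*M)
(32*T(0, 1))*((y - 15)/(8 + N)) = (32*(12/5 - 2*0))*((-96 - 15)/(8 - 4)) = (32*(12/5 + 0))*(-111/4) = (32*(12/5))*(-111*1/4) = (384/5)*(-111/4) = -10656/5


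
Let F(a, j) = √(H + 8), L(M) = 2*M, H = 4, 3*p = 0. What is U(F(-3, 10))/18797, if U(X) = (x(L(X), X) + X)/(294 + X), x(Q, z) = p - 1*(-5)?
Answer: 243/270751988 + 289*√3/812255964 ≈ 1.5138e-6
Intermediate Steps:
p = 0 (p = (⅓)*0 = 0)
x(Q, z) = 5 (x(Q, z) = 0 - 1*(-5) = 0 + 5 = 5)
F(a, j) = 2*√3 (F(a, j) = √(4 + 8) = √12 = 2*√3)
U(X) = (5 + X)/(294 + X)
U(F(-3, 10))/18797 = ((5 + 2*√3)/(294 + 2*√3))/18797 = ((5 + 2*√3)/(294 + 2*√3))*(1/18797) = (5 + 2*√3)/(18797*(294 + 2*√3))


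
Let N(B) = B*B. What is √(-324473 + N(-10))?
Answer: I*√324373 ≈ 569.54*I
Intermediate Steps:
N(B) = B²
√(-324473 + N(-10)) = √(-324473 + (-10)²) = √(-324473 + 100) = √(-324373) = I*√324373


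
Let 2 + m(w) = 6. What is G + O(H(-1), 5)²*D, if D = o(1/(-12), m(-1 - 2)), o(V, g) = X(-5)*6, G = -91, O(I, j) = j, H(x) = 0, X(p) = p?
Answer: -841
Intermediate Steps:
m(w) = 4 (m(w) = -2 + 6 = 4)
o(V, g) = -30 (o(V, g) = -5*6 = -30)
D = -30
G + O(H(-1), 5)²*D = -91 + 5²*(-30) = -91 + 25*(-30) = -91 - 750 = -841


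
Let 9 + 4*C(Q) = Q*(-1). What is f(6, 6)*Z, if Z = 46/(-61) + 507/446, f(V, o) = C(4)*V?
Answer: -406029/54412 ≈ -7.4621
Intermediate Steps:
C(Q) = -9/4 - Q/4 (C(Q) = -9/4 + (Q*(-1))/4 = -9/4 + (-Q)/4 = -9/4 - Q/4)
f(V, o) = -13*V/4 (f(V, o) = (-9/4 - 1/4*4)*V = (-9/4 - 1)*V = -13*V/4)
Z = 10411/27206 (Z = 46*(-1/61) + 507*(1/446) = -46/61 + 507/446 = 10411/27206 ≈ 0.38267)
f(6, 6)*Z = -13/4*6*(10411/27206) = -39/2*10411/27206 = -406029/54412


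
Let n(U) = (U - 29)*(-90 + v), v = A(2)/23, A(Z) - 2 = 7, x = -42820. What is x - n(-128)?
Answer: -1308437/23 ≈ -56889.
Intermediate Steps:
A(Z) = 9 (A(Z) = 2 + 7 = 9)
v = 9/23 ≈ 0.39130
n(U) = 59769/23 - 2061*U/23 (n(U) = (U - 29)*(-90 + 9/23) = (-29 + U)*(-2061/23) = 59769/23 - 2061*U/23)
x - n(-128) = -42820 - (59769/23 - 2061/23*(-128)) = -42820 - (59769/23 + 263808/23) = -42820 - 1*323577/23 = -42820 - 323577/23 = -1308437/23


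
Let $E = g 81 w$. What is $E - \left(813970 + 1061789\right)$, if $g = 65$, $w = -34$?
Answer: $-2054769$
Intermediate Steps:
$E = -179010$ ($E = 65 \cdot 81 \left(-34\right) = 5265 \left(-34\right) = -179010$)
$E - \left(813970 + 1061789\right) = -179010 - \left(813970 + 1061789\right) = -179010 - 1875759 = -2054769$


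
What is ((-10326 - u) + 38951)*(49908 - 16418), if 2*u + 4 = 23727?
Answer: 561409615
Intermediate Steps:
u = 23723/2 (u = -2 + (1/2)*23727 = -2 + 23727/2 = 23723/2 ≈ 11862.)
((-10326 - u) + 38951)*(49908 - 16418) = ((-10326 - 1*23723/2) + 38951)*(49908 - 16418) = ((-10326 - 23723/2) + 38951)*33490 = (-44375/2 + 38951)*33490 = (33527/2)*33490 = 561409615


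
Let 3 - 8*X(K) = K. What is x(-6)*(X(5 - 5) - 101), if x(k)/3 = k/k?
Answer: -2415/8 ≈ -301.88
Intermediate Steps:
X(K) = 3/8 - K/8
x(k) = 3 (x(k) = 3*(k/k) = 3*1 = 3)
x(-6)*(X(5 - 5) - 101) = 3*((3/8 - (5 - 5)/8) - 101) = 3*((3/8 - ⅛*0) - 101) = 3*((3/8 + 0) - 101) = 3*(3/8 - 101) = 3*(-805/8) = -2415/8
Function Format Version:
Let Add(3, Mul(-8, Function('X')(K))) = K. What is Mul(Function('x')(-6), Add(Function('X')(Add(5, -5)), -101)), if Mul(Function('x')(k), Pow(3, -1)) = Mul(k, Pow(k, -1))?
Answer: Rational(-2415, 8) ≈ -301.88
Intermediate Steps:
Function('X')(K) = Add(Rational(3, 8), Mul(Rational(-1, 8), K))
Function('x')(k) = 3 (Function('x')(k) = Mul(3, Mul(k, Pow(k, -1))) = Mul(3, 1) = 3)
Mul(Function('x')(-6), Add(Function('X')(Add(5, -5)), -101)) = Mul(3, Add(Add(Rational(3, 8), Mul(Rational(-1, 8), Add(5, -5))), -101)) = Mul(3, Add(Add(Rational(3, 8), Mul(Rational(-1, 8), 0)), -101)) = Mul(3, Add(Add(Rational(3, 8), 0), -101)) = Mul(3, Add(Rational(3, 8), -101)) = Mul(3, Rational(-805, 8)) = Rational(-2415, 8)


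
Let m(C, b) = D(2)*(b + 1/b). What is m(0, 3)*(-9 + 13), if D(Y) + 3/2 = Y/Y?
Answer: -20/3 ≈ -6.6667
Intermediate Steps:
D(Y) = -½ (D(Y) = -3/2 + Y/Y = -3/2 + 1 = -½)
m(C, b) = -b/2 - 1/(2*b) (m(C, b) = -(b + 1/b)/2 = -b/2 - 1/(2*b))
m(0, 3)*(-9 + 13) = ((½)*(-1 - 1*3²)/3)*(-9 + 13) = ((½)*(⅓)*(-1 - 1*9))*4 = ((½)*(⅓)*(-1 - 9))*4 = ((½)*(⅓)*(-10))*4 = -5/3*4 = -20/3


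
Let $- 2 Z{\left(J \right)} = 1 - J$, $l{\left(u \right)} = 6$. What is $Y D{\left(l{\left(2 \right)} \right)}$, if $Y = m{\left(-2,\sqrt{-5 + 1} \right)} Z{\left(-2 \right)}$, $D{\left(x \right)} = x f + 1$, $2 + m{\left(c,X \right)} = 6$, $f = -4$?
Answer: $138$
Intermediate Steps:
$m{\left(c,X \right)} = 4$ ($m{\left(c,X \right)} = -2 + 6 = 4$)
$D{\left(x \right)} = 1 - 4 x$ ($D{\left(x \right)} = x \left(-4\right) + 1 = - 4 x + 1 = 1 - 4 x$)
$Z{\left(J \right)} = - \frac{1}{2} + \frac{J}{2}$ ($Z{\left(J \right)} = - \frac{1 - J}{2} = - \frac{1}{2} + \frac{J}{2}$)
$Y = -6$ ($Y = 4 \left(- \frac{1}{2} + \frac{1}{2} \left(-2\right)\right) = 4 \left(- \frac{1}{2} - 1\right) = 4 \left(- \frac{3}{2}\right) = -6$)
$Y D{\left(l{\left(2 \right)} \right)} = - 6 \left(1 - 24\right) = \left(-6\right) \left(-23\right) = 138$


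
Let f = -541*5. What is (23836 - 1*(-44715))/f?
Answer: -68551/2705 ≈ -25.342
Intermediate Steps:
f = -2705
(23836 - 1*(-44715))/f = (23836 - 1*(-44715))/(-2705) = (23836 + 44715)*(-1/2705) = 68551*(-1/2705) = -68551/2705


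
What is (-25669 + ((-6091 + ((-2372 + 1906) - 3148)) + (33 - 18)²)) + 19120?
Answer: -16029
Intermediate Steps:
(-25669 + ((-6091 + ((-2372 + 1906) - 3148)) + (33 - 18)²)) + 19120 = (-25669 + ((-6091 + (-466 - 3148)) + 15²)) + 19120 = (-25669 + ((-6091 - 3614) + 225)) + 19120 = (-25669 + (-9705 + 225)) + 19120 = (-25669 - 9480) + 19120 = -35149 + 19120 = -16029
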